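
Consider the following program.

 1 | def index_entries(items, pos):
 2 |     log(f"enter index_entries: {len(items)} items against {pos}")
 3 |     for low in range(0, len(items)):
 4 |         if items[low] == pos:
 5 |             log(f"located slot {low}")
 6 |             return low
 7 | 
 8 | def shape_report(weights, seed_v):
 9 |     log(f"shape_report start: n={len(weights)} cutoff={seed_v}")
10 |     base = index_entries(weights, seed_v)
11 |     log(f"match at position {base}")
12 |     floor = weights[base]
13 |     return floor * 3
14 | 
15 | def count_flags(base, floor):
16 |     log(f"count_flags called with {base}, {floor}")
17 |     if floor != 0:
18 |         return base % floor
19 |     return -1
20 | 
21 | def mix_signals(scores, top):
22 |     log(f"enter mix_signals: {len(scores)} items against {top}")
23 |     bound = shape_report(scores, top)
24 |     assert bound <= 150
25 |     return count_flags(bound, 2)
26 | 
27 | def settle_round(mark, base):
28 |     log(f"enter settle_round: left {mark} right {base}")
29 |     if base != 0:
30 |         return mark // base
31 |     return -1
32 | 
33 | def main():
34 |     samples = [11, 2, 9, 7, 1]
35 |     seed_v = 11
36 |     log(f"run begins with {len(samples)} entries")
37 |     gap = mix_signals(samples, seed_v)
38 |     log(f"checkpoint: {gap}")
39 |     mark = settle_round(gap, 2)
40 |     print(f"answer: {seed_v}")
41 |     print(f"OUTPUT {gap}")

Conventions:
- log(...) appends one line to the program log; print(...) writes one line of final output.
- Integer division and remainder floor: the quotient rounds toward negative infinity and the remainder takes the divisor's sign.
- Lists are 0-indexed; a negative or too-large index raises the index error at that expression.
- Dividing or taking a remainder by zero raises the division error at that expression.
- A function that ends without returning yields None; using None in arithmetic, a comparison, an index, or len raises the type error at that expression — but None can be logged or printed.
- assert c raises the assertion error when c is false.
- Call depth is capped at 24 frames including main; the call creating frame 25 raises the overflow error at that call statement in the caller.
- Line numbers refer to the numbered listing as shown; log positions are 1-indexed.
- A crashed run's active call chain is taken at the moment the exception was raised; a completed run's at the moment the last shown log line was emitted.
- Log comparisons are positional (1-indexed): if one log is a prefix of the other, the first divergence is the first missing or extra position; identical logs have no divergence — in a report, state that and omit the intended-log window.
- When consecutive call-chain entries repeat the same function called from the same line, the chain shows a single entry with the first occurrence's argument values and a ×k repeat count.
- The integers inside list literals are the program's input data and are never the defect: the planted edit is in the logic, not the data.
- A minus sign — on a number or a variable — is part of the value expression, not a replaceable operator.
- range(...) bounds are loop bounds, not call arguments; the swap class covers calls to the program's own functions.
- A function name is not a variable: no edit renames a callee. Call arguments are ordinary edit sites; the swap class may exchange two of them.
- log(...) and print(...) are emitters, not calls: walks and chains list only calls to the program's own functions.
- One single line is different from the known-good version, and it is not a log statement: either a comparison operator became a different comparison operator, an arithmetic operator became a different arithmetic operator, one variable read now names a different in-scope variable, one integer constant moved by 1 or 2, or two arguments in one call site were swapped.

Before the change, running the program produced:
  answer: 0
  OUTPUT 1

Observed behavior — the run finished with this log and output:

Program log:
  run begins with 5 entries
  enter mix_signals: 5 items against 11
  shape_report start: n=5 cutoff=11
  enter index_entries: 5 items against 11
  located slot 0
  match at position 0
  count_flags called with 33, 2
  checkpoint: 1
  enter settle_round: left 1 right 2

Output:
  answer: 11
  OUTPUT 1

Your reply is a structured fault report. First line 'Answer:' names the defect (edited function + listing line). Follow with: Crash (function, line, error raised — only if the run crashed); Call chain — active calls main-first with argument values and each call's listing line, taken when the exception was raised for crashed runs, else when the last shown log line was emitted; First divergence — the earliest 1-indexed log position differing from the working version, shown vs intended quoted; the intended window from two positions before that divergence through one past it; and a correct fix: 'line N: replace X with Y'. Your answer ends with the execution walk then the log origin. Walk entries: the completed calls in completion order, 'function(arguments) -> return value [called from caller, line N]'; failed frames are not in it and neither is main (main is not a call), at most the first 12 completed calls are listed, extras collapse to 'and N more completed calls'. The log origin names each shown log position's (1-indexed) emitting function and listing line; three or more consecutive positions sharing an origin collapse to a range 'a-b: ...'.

Answer: the defect is in main at line 40.
Key observation: Log streams are identical — the defect surfaces only in the printed output.
Call chain: main -> settle_round(1, 2) (called at line 39).
First divergence: none — the logs agree in full.
Execution walk:
  index_entries([11, 2, 9, 7, 1], 11) -> 0  [called from shape_report, line 10]
  shape_report([11, 2, 9, 7, 1], 11) -> 33  [called from mix_signals, line 23]
  count_flags(33, 2) -> 1  [called from mix_signals, line 25]
  mix_signals([11, 2, 9, 7, 1], 11) -> 1  [called from main, line 37]
  settle_round(1, 2) -> 0  [called from main, line 39]
Log line origins:
  1: emitted by main (line 36)
  2: emitted by mix_signals (line 22)
  3: emitted by shape_report (line 9)
  4: emitted by index_entries (line 2)
  5: emitted by index_entries (line 5)
  6: emitted by shape_report (line 11)
  7: emitted by count_flags (line 16)
  8: emitted by main (line 38)
  9: emitted by settle_round (line 28)
A correct fix: line 40: replace `seed_v` with `mark`.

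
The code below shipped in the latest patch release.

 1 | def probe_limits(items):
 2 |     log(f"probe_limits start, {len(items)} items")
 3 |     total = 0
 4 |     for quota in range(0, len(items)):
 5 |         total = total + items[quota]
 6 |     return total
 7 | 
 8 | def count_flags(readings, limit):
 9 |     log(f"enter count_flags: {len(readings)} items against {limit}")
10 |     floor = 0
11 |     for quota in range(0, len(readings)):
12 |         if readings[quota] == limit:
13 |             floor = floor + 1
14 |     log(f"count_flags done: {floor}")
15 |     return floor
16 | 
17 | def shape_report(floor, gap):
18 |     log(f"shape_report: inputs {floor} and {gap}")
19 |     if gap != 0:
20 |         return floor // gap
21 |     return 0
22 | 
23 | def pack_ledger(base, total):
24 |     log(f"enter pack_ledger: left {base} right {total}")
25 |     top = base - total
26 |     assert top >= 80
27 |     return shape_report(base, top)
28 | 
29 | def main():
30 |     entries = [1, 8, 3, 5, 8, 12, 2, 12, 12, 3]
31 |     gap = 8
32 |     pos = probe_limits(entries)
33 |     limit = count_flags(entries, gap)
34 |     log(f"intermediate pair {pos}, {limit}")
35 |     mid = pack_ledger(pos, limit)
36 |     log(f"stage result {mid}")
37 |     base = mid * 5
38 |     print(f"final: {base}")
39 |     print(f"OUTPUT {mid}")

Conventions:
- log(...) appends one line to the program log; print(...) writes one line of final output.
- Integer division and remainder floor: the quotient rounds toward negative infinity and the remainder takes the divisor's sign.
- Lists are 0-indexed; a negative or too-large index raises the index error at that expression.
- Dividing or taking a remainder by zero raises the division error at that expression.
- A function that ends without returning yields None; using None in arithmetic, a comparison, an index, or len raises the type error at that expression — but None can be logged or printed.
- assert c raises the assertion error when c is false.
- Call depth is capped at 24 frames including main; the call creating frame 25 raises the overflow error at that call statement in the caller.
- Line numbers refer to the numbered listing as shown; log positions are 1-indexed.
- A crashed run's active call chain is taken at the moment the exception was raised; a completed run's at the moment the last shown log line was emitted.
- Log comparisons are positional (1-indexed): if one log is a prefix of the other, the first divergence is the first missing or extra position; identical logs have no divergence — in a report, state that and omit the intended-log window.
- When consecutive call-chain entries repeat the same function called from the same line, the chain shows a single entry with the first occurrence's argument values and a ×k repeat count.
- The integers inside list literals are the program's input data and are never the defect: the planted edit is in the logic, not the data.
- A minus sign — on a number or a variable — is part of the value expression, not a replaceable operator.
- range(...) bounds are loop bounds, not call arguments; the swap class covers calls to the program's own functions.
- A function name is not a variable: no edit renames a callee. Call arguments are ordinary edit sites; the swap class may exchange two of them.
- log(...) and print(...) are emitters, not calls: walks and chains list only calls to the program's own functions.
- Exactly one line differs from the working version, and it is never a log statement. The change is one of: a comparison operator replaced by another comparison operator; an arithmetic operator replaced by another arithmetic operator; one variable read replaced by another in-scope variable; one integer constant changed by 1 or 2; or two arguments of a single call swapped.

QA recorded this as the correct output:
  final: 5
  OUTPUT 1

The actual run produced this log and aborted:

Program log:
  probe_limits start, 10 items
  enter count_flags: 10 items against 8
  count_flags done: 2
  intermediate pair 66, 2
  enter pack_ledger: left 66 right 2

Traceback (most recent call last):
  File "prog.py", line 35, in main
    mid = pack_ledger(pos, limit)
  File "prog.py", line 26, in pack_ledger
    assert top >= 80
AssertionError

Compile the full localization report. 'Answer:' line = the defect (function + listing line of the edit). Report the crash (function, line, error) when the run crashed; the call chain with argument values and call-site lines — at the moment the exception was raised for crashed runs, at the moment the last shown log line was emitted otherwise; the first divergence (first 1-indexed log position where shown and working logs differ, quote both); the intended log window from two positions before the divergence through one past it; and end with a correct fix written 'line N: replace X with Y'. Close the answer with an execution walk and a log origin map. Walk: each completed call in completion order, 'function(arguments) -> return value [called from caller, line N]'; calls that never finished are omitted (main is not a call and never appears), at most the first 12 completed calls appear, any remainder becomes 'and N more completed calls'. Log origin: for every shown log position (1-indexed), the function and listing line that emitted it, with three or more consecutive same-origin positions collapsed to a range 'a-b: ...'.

Answer: the defect is in pack_ledger at line 26.
Key observation: After 5 matching log lines the faulty run goes silent, while the working version continues with 'shape_report: inputs 66 and 64'.
Crash: pack_ledger, line 26, AssertionError.
Call chain: main -> pack_ledger(66, 2) (called at line 35).
First divergence: position 6 — after 5 matching lines the faulty run goes silent; intended next line 'shape_report: inputs 66 and 64'.
Intended log window:
  4: intermediate pair 66, 2
  5: enter pack_ledger: left 66 right 2
  6: shape_report: inputs 66 and 64
  7: stage result 1
Execution walk:
  probe_limits([1, 8, 3, 5, 8, 12, 2, 12, 12, 3]) -> 66  [called from main, line 32]
  count_flags([1, 8, 3, 5, 8, 12, 2, 12, 12, 3], 8) -> 2  [called from main, line 33]
Log origin:
  1: from probe_limits, line 2
  2: from count_flags, line 9
  3: from count_flags, line 14
  4: from main, line 34
  5: from pack_ledger, line 24
A correct fix: line 26: replace `>=` with `<=`.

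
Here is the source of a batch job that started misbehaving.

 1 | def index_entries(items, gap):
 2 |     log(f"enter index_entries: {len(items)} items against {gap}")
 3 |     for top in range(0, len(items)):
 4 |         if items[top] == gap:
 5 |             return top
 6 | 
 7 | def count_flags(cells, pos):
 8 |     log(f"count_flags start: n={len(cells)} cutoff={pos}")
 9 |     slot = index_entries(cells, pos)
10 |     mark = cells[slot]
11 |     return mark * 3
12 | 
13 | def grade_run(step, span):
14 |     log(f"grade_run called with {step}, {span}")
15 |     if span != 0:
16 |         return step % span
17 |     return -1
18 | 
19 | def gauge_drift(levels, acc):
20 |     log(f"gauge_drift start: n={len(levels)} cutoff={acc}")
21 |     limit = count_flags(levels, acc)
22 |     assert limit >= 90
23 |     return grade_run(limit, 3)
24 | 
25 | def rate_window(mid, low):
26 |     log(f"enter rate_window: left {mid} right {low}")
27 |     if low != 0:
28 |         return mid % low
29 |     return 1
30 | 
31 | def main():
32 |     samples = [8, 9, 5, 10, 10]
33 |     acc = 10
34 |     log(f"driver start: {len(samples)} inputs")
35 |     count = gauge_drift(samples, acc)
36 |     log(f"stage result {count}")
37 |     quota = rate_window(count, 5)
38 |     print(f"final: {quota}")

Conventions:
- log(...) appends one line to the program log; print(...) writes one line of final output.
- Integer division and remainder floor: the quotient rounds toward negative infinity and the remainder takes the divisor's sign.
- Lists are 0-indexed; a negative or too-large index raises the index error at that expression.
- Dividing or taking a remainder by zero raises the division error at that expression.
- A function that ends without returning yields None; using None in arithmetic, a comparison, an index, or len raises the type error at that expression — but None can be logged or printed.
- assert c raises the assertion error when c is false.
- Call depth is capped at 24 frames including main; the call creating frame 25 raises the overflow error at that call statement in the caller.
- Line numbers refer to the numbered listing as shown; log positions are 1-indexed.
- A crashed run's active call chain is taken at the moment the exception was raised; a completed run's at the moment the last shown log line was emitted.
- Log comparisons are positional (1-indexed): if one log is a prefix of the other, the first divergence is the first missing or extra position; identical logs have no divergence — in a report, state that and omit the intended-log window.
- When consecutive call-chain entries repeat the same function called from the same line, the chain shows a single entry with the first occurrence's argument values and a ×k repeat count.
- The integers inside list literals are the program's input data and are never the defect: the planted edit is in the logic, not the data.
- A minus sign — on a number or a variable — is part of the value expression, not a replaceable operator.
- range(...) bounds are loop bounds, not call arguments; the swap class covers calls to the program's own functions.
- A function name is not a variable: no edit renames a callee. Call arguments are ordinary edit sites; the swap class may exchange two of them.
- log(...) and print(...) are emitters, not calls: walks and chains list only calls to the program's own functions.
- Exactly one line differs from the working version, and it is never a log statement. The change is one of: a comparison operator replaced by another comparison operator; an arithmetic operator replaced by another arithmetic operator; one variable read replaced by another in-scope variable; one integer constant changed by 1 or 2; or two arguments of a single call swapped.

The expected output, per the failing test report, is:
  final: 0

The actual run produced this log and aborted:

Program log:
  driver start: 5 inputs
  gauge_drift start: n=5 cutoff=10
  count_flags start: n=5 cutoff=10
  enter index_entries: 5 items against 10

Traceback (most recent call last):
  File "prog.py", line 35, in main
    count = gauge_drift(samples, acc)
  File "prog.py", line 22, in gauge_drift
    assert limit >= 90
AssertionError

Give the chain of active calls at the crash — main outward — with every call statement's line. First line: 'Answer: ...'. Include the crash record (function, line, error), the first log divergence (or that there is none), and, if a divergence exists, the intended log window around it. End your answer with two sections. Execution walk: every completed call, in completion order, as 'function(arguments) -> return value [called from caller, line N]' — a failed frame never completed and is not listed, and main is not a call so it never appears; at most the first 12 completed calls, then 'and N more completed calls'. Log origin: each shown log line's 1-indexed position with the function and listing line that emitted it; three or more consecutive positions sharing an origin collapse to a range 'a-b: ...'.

Answer: main -> gauge_drift (called at line 35).
Key observation: Only 4 log lines were emitted before the run died; the intended continuation was 'grade_run called with 30, 3'.
Crash: gauge_drift, line 22, AssertionError.
First divergence: position 5 — the faulty run's log ends after 4 lines; the working version continues with 'grade_run called with 30, 3'.
Intended log window:
  3: count_flags start: n=5 cutoff=10
  4: enter index_entries: 5 items against 10
  5: grade_run called with 30, 3
  6: stage result 0
Execution walk:
  index_entries([8, 9, 5, 10, 10], 10) -> 3  [called from count_flags, line 9]
  count_flags([8, 9, 5, 10, 10], 10) -> 30  [called from gauge_drift, line 21]
Origin of each log line:
  1: from main, line 34
  2: from gauge_drift, line 20
  3: from count_flags, line 8
  4: from index_entries, line 2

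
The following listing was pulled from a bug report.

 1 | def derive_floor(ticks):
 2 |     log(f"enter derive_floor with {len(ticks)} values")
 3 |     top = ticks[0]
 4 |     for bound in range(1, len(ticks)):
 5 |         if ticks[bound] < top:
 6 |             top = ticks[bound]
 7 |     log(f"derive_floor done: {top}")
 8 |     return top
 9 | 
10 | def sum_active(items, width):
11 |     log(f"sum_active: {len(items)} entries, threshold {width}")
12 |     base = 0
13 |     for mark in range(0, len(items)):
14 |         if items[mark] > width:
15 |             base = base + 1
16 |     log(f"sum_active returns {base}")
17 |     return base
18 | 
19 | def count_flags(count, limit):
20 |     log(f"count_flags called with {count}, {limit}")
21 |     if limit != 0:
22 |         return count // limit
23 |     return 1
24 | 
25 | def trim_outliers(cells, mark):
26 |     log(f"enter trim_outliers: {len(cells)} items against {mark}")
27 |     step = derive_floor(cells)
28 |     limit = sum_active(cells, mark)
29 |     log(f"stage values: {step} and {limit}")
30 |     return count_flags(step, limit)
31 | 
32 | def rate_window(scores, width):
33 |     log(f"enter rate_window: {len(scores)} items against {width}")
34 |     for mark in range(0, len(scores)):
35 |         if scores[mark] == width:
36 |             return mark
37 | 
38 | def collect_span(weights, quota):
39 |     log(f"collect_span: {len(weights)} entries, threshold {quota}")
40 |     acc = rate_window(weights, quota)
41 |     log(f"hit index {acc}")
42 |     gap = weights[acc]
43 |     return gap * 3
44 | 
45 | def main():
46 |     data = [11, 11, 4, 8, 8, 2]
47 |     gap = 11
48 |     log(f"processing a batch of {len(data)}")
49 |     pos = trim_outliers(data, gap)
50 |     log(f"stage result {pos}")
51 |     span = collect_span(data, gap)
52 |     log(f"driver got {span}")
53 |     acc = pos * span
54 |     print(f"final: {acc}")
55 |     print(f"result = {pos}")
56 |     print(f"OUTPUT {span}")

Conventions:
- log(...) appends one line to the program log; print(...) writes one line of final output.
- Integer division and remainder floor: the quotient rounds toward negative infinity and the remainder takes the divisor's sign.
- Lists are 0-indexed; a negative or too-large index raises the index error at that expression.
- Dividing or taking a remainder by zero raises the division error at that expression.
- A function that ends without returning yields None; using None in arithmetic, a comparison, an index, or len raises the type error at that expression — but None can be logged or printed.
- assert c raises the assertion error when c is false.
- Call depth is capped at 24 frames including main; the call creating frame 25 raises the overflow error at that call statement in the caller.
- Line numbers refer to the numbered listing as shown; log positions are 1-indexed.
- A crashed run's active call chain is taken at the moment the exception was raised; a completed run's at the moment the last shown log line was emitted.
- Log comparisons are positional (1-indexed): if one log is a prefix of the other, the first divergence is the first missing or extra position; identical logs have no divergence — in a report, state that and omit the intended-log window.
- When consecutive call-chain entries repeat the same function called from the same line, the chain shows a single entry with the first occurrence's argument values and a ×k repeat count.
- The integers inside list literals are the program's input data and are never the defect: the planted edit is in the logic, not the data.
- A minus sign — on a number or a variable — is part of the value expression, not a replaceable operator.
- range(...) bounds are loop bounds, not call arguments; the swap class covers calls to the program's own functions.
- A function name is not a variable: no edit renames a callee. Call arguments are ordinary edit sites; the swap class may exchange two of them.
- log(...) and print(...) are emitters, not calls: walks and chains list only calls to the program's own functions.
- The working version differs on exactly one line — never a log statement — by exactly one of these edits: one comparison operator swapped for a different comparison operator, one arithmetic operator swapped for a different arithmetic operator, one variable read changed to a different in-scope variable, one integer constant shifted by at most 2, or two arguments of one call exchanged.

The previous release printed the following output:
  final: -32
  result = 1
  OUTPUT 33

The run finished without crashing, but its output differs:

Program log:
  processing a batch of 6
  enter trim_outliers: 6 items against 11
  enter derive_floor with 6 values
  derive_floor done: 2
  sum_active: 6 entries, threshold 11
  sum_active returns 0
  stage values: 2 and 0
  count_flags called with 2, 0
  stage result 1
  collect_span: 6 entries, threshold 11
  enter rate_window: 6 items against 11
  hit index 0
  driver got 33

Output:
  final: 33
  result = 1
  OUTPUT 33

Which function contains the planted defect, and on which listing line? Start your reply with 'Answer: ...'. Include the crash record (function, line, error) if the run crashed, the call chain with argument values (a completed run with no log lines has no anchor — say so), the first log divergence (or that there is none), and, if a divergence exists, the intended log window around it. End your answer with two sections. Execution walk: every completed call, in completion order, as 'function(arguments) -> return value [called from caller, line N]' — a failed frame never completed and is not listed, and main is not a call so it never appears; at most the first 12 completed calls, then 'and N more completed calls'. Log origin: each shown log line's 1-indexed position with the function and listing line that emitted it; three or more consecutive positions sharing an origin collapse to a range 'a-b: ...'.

Answer: the defect is in main at line 53.
The tell: Every logged value matches the working version; the printed result is what differs.
Call chain: main.
First divergence: none (the log streams are identical).
Execution walk:
  derive_floor([11, 11, 4, 8, 8, 2]) -> 2  [called from trim_outliers, line 27]
  sum_active([11, 11, 4, 8, 8, 2], 11) -> 0  [called from trim_outliers, line 28]
  count_flags(2, 0) -> 1  [called from trim_outliers, line 30]
  trim_outliers([11, 11, 4, 8, 8, 2], 11) -> 1  [called from main, line 49]
  rate_window([11, 11, 4, 8, 8, 2], 11) -> 0  [called from collect_span, line 40]
  collect_span([11, 11, 4, 8, 8, 2], 11) -> 33  [called from main, line 51]
Log line origins:
  1: from main, line 48
  2: from trim_outliers, line 26
  3: from derive_floor, line 2
  4: from derive_floor, line 7
  5: from sum_active, line 11
  6: from sum_active, line 16
  7: from trim_outliers, line 29
  8: from count_flags, line 20
  9: from main, line 50
  10: from collect_span, line 39
  11: from rate_window, line 33
  12: from collect_span, line 41
  13: from main, line 52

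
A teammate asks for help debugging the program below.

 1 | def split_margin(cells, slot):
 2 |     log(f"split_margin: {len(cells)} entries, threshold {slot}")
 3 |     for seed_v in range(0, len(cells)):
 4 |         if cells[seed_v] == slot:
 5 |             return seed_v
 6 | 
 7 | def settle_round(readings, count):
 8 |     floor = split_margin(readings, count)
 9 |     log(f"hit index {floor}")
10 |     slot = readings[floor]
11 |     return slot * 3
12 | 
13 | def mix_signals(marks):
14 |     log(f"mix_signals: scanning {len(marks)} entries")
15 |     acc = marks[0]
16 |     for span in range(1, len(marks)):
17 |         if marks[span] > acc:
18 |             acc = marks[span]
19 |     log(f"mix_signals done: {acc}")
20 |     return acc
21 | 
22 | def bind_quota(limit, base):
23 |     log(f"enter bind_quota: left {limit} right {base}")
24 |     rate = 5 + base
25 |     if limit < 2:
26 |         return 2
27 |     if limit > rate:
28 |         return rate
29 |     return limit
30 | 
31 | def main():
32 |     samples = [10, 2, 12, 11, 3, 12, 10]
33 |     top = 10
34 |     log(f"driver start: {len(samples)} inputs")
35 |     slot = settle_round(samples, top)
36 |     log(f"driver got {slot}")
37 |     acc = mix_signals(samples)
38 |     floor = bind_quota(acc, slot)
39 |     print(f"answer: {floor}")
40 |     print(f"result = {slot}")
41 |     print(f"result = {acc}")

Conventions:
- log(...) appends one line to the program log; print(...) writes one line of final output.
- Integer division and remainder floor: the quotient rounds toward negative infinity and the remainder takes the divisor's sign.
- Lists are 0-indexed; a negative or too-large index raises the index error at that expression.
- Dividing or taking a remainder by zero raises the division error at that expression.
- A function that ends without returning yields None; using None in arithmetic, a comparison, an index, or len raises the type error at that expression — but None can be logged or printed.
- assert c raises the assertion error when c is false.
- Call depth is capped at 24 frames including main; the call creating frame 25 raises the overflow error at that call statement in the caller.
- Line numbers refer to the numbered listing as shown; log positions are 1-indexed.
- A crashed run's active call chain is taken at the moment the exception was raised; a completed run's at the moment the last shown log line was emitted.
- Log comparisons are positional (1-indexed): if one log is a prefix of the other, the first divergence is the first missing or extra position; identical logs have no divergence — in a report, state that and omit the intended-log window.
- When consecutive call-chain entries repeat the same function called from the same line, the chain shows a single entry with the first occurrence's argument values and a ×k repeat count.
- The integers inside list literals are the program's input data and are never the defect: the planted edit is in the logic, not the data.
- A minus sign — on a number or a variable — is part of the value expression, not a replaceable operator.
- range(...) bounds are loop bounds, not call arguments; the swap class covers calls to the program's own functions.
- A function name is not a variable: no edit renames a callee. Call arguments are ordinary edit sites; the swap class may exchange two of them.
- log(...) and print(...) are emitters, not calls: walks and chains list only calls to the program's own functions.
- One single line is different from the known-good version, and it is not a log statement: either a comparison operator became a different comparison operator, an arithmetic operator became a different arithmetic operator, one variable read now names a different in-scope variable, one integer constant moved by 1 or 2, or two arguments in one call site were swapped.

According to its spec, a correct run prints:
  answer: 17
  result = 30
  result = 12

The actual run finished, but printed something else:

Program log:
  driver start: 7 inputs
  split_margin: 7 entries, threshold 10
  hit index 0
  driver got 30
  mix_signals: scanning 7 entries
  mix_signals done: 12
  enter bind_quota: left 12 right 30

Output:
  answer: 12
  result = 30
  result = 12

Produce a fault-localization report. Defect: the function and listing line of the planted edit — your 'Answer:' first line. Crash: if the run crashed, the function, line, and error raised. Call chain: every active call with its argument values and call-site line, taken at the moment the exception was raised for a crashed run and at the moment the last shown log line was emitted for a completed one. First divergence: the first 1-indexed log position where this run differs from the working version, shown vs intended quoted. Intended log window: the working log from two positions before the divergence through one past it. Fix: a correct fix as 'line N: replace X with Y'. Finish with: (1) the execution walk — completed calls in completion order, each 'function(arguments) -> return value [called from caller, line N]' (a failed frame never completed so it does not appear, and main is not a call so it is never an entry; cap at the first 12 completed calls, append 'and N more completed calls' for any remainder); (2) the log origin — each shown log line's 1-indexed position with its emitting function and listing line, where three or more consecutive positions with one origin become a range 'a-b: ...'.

Answer: the defect is in main at line 38.
Core observation: At log position 7 the runs split — shown 'enter bind_quota: left 12 right 30', but the working version logs 'enter bind_quota: left 30 right 12'.
Call chain: main -> bind_quota(12, 30) (called at line 38).
First divergence: position 7 — the shown line 'enter bind_quota: left 12 right 30' should read 'enter bind_quota: left 30 right 12'.
Intended log window:
  5: mix_signals: scanning 7 entries
  6: mix_signals done: 12
  7: enter bind_quota: left 30 right 12
Execution walk:
  split_margin([10, 2, 12, 11, 3, 12, 10], 10) -> 0  [called from settle_round, line 8]
  settle_round([10, 2, 12, 11, 3, 12, 10], 10) -> 30  [called from main, line 35]
  mix_signals([10, 2, 12, 11, 3, 12, 10]) -> 12  [called from main, line 37]
  bind_quota(12, 30) -> 12  [called from main, line 38]
Origin of each log line:
  1: logged in main at line 34
  2: logged in split_margin at line 2
  3: logged in settle_round at line 9
  4: logged in main at line 36
  5: logged in mix_signals at line 14
  6: logged in mix_signals at line 19
  7: logged in bind_quota at line 23
A correct fix: line 38: replace `bind_quota(acc, slot)` with `bind_quota(slot, acc)`.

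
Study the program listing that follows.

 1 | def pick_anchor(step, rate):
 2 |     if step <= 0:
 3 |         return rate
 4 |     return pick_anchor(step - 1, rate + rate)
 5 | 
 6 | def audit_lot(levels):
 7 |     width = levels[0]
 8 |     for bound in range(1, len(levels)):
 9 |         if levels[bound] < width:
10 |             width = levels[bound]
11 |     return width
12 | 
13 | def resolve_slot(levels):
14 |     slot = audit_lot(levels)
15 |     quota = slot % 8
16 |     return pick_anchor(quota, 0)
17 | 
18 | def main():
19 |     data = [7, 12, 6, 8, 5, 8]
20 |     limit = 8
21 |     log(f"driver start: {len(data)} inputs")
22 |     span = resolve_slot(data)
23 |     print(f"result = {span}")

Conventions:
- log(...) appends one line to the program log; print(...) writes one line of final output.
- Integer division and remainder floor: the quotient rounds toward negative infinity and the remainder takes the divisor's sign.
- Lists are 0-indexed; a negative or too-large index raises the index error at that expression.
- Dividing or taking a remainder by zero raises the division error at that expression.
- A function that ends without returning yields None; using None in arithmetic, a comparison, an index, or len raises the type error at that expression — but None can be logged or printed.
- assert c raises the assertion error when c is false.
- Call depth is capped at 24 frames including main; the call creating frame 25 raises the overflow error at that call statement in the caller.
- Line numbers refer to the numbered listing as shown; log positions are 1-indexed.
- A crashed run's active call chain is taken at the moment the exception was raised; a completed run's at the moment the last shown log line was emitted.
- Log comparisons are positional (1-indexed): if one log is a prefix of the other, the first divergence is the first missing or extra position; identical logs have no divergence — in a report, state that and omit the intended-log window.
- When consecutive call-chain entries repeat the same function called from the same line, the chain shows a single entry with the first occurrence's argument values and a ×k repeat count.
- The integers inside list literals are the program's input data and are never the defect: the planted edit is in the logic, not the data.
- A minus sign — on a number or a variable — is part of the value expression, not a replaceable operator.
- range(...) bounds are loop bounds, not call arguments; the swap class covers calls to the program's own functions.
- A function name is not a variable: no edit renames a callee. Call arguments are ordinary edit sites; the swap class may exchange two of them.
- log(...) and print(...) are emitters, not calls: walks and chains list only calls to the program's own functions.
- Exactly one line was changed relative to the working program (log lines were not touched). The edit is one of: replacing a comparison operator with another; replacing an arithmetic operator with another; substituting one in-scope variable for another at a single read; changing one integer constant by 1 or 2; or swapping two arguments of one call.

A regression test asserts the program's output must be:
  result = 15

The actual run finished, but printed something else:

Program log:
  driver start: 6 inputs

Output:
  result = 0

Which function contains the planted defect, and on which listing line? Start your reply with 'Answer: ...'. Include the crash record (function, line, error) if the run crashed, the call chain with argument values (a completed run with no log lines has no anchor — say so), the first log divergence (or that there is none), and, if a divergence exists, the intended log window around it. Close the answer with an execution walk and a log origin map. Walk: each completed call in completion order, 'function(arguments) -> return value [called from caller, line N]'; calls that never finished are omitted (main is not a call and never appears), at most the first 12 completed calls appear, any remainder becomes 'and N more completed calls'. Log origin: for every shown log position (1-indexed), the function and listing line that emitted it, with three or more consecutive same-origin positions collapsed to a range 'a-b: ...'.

Answer: the defect is in pick_anchor at line 4.
Key observation: The logs agree in full; only the final output differs.
Call chain: main.
First divergence: there is none — every log position agrees.
Execution walk:
  audit_lot([7, 12, 6, 8, 5, 8]) -> 5  [called from resolve_slot, line 14]
  pick_anchor(0, 0) -> 0  [called from pick_anchor, line 4]
  pick_anchor(1, 0) -> 0  [called from pick_anchor, line 4]
  pick_anchor(2, 0) -> 0  [called from pick_anchor, line 4]
  pick_anchor(3, 0) -> 0  [called from pick_anchor, line 4]
  pick_anchor(4, 0) -> 0  [called from pick_anchor, line 4]
  pick_anchor(5, 0) -> 0  [called from resolve_slot, line 16]
  resolve_slot([7, 12, 6, 8, 5, 8]) -> 0  [called from main, line 22]
Log origin:
  1: emitted by main (line 21)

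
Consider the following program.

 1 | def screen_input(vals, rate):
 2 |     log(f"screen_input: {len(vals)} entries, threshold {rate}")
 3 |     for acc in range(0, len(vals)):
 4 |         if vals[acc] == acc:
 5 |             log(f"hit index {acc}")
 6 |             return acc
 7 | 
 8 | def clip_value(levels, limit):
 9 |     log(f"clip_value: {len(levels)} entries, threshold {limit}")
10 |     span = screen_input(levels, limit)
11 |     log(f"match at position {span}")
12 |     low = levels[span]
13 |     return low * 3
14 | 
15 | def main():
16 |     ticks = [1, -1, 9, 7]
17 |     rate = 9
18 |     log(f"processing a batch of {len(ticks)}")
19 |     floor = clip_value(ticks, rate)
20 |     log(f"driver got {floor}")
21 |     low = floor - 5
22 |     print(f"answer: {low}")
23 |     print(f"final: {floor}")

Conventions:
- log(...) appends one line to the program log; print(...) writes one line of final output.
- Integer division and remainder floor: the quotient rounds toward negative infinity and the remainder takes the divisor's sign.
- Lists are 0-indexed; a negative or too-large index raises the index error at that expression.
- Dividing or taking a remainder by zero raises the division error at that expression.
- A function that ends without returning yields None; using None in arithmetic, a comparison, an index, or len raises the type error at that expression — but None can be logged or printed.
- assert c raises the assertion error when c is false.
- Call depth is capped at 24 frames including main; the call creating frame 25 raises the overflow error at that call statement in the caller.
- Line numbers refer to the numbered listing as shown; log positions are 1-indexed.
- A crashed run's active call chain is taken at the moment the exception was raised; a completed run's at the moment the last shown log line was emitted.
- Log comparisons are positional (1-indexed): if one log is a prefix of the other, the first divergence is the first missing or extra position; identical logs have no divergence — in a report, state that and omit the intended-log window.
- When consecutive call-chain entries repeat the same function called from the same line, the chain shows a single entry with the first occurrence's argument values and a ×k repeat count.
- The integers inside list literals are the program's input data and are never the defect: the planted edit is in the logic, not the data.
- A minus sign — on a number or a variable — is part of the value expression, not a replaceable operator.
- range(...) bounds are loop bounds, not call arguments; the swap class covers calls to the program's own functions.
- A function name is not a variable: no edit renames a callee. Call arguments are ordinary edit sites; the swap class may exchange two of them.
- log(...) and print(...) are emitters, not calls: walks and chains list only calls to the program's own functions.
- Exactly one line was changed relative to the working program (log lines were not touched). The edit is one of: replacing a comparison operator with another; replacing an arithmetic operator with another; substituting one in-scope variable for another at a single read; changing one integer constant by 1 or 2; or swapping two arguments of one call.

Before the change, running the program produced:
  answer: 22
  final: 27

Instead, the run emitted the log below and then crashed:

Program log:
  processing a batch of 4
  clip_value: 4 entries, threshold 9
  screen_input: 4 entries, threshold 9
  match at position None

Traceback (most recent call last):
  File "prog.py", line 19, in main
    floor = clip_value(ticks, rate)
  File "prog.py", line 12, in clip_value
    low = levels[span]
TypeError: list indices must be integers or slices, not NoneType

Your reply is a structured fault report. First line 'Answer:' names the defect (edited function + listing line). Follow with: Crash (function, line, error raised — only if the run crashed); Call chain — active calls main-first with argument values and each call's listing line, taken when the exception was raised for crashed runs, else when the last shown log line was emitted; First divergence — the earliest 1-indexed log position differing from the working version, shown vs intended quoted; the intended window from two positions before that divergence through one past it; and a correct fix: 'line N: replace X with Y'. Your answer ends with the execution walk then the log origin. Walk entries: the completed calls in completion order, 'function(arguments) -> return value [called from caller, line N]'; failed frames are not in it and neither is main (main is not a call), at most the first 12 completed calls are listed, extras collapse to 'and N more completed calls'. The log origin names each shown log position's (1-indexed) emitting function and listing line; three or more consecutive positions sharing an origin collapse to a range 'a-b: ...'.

Answer: the defect is in screen_input at line 4.
The tell: Log line 4 is where behavior first shows: 'match at position None' appears instead of 'hit index 2'.
Crash: clip_value, line 12, TypeError.
Call chain: main -> clip_value([1, -1, 9, 7], 9) (called at line 19).
First divergence: position 4 — shown 'match at position None', intended 'hit index 2'.
Intended log window:
  2: clip_value: 4 entries, threshold 9
  3: screen_input: 4 entries, threshold 9
  4: hit index 2
  5: match at position 2
Execution walk:
  screen_input([1, -1, 9, 7], 9) -> None  [called from clip_value, line 10]
Log origin:
  1: emitted by main (line 18)
  2: emitted by clip_value (line 9)
  3: emitted by screen_input (line 2)
  4: emitted by clip_value (line 11)
A correct fix: line 4: replace `vals[acc] == acc` with `vals[acc] == rate`.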